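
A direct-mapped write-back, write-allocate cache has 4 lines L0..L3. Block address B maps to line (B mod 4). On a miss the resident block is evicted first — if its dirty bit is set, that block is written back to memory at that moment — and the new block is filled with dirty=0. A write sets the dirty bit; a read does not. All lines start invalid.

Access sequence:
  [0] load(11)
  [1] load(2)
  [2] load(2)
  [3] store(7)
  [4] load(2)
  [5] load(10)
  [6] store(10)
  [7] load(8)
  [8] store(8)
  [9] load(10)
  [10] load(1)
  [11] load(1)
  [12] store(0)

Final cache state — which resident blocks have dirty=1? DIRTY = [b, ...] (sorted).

DIRTY = [0, 7, 10]

0: R B11 -> L3 miss  d=-]
1: R B2 -> L2 miss  d=-]
2: R B2 -> L2 hit  d=-]
3: W B7 -> L3 miss  d=D]
4: R B2 -> L2 hit  d=-]
5: R B10 -> L2 miss  d=-]
6: W B10 -> L2 hit  d=D]
7: R B8 -> L0 miss  d=-]
8: W B8 -> L0 hit  d=D]
9: R B10 -> L2 hit  d=D]
10: R B1 -> L1 miss  d=-]
11: R B1 -> L1 hit  d=-]
12: W B0 -> L0 miss wb->B8  d=D]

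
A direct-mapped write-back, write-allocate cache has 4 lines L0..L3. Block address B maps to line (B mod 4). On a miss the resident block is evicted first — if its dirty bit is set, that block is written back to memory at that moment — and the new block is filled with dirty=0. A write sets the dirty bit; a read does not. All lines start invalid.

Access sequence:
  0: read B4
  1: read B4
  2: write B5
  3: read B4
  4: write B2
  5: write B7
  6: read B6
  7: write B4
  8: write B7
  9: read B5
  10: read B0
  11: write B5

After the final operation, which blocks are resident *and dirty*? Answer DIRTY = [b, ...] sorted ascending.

  0 | R B4 → L0 miss [-]
  1 | R B4 → L0 hit [-]
  2 | W B5 → L1 miss [D]
  3 | R B4 → L0 hit [-]
  4 | W B2 → L2 miss [D]
  5 | W B7 → L3 miss [D]
  6 | R B6 → L2 miss wb→B2 [-]
  7 | W B4 → L0 hit [D]
  8 | W B7 → L3 hit [D]
  9 | R B5 → L1 hit [D]
  10 | R B0 → L0 miss wb→B4 [-]
  11 | W B5 → L1 hit [D]

DIRTY = [5, 7]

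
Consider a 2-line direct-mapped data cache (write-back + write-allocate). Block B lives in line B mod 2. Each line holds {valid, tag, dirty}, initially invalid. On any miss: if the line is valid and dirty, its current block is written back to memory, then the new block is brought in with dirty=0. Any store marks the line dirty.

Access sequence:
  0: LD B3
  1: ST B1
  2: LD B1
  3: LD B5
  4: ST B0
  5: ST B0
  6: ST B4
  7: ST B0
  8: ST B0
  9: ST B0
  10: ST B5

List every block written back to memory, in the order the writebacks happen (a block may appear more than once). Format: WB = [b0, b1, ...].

0: R B3 → L1 miss [-]
1: W B1 → L1 miss [D]
2: R B1 → L1 hit [D]
3: R B5 → L1 miss wb→B1 [-]
4: W B0 → L0 miss [D]
5: W B0 → L0 hit [D]
6: W B4 → L0 miss wb→B0 [D]
7: W B0 → L0 miss wb→B4 [D]
8: W B0 → L0 hit [D]
9: W B0 → L0 hit [D]
10: W B5 → L1 hit [D]

WB = [1, 0, 4]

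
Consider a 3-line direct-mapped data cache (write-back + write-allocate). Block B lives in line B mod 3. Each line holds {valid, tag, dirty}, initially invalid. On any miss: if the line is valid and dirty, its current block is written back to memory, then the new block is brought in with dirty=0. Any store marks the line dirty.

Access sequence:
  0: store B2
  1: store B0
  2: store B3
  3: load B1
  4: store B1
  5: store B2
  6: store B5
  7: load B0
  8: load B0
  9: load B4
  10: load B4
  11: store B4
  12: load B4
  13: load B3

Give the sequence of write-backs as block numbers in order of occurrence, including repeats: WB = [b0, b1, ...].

WB = [0, 2, 3, 1]

0: W B2 -> L2 miss  d=D]
1: W B0 -> L0 miss  d=D]
2: W B3 -> L0 miss wb->B0  d=D]
3: R B1 -> L1 miss  d=-]
4: W B1 -> L1 hit  d=D]
5: W B2 -> L2 hit  d=D]
6: W B5 -> L2 miss wb->B2  d=D]
7: R B0 -> L0 miss wb->B3  d=-]
8: R B0 -> L0 hit  d=-]
9: R B4 -> L1 miss wb->B1  d=-]
10: R B4 -> L1 hit  d=-]
11: W B4 -> L1 hit  d=D]
12: R B4 -> L1 hit  d=D]
13: R B3 -> L0 miss  d=-]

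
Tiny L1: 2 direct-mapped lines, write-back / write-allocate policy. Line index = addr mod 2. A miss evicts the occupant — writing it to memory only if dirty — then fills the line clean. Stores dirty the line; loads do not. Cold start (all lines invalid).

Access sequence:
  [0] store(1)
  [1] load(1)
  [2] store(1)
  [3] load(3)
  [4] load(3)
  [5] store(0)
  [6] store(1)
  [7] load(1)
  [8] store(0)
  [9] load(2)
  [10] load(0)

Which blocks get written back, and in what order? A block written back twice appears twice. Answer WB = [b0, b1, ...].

WB = [1, 0]

0: W B1 -> L1 miss  d=D]
1: R B1 -> L1 hit  d=D]
2: W B1 -> L1 hit  d=D]
3: R B3 -> L1 miss wb->B1  d=-]
4: R B3 -> L1 hit  d=-]
5: W B0 -> L0 miss  d=D]
6: W B1 -> L1 miss  d=D]
7: R B1 -> L1 hit  d=D]
8: W B0 -> L0 hit  d=D]
9: R B2 -> L0 miss wb->B0  d=-]
10: R B0 -> L0 miss  d=-]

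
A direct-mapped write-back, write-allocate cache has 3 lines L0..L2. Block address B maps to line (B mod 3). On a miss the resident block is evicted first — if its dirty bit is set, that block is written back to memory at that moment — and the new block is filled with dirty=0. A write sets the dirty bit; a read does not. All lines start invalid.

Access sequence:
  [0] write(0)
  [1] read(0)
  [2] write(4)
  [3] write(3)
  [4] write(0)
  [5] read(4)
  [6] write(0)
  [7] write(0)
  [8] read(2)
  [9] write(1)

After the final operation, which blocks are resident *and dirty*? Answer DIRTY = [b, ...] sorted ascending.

DIRTY = [0, 1]

0: W B0 → L0 miss [D]
1: R B0 → L0 hit [D]
2: W B4 → L1 miss [D]
3: W B3 → L0 miss wb→B0 [D]
4: W B0 → L0 miss wb→B3 [D]
5: R B4 → L1 hit [D]
6: W B0 → L0 hit [D]
7: W B0 → L0 hit [D]
8: R B2 → L2 miss [-]
9: W B1 → L1 miss wb→B4 [D]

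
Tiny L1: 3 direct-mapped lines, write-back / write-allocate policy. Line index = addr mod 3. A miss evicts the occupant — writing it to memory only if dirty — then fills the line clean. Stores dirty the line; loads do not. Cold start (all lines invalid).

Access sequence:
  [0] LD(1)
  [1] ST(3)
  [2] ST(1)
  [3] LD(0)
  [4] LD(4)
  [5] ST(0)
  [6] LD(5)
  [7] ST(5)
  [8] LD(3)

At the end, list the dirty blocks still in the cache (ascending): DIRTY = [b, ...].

DIRTY = [5]

0: R B1 -> L1 miss  d=-]
1: W B3 -> L0 miss  d=D]
2: W B1 -> L1 hit  d=D]
3: R B0 -> L0 miss wb->B3  d=-]
4: R B4 -> L1 miss wb->B1  d=-]
5: W B0 -> L0 hit  d=D]
6: R B5 -> L2 miss  d=-]
7: W B5 -> L2 hit  d=D]
8: R B3 -> L0 miss wb->B0  d=-]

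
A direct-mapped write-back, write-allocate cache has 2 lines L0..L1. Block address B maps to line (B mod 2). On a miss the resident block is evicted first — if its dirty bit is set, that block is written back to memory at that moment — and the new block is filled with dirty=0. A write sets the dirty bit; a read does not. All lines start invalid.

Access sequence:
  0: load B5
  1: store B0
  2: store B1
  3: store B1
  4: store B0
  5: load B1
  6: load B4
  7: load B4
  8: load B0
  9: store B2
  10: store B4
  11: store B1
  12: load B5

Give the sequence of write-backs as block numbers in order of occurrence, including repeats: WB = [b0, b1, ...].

  0 | R B5 → L1 miss [-]
  1 | W B0 → L0 miss [D]
  2 | W B1 → L1 miss [D]
  3 | W B1 → L1 hit [D]
  4 | W B0 → L0 hit [D]
  5 | R B1 → L1 hit [D]
  6 | R B4 → L0 miss wb→B0 [-]
  7 | R B4 → L0 hit [-]
  8 | R B0 → L0 miss [-]
  9 | W B2 → L0 miss [D]
  10 | W B4 → L0 miss wb→B2 [D]
  11 | W B1 → L1 hit [D]
  12 | R B5 → L1 miss wb→B1 [-]

WB = [0, 2, 1]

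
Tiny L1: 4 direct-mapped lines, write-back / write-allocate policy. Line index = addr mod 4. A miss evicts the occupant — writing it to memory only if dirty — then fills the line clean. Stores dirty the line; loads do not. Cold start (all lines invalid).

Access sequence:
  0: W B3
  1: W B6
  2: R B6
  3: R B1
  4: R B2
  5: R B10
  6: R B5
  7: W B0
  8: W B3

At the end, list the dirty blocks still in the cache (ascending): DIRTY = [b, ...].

  0 | W B3 → L3 miss [D]
  1 | W B6 → L2 miss [D]
  2 | R B6 → L2 hit [D]
  3 | R B1 → L1 miss [-]
  4 | R B2 → L2 miss wb→B6 [-]
  5 | R B10 → L2 miss [-]
  6 | R B5 → L1 miss [-]
  7 | W B0 → L0 miss [D]
  8 | W B3 → L3 hit [D]

DIRTY = [0, 3]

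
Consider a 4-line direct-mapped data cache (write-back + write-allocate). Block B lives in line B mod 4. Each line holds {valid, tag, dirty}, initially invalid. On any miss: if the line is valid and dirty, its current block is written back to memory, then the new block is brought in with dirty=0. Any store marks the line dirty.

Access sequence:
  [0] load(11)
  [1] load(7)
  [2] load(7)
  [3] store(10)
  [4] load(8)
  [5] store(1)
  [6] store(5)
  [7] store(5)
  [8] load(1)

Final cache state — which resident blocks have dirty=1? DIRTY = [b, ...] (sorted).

0: R B11 → L3 miss [-]
1: R B7 → L3 miss [-]
2: R B7 → L3 hit [-]
3: W B10 → L2 miss [D]
4: R B8 → L0 miss [-]
5: W B1 → L1 miss [D]
6: W B5 → L1 miss wb→B1 [D]
7: W B5 → L1 hit [D]
8: R B1 → L1 miss wb→B5 [-]

DIRTY = [10]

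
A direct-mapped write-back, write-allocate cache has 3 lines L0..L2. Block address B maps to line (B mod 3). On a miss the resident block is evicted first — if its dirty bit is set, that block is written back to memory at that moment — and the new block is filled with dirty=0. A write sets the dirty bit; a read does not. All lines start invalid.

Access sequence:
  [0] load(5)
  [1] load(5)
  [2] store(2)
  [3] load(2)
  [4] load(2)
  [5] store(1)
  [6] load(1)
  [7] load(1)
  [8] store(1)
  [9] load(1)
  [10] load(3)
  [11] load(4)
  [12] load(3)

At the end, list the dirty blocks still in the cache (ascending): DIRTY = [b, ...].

DIRTY = [2]

0: R B5 -> L2 miss  d=-]
1: R B5 -> L2 hit  d=-]
2: W B2 -> L2 miss  d=D]
3: R B2 -> L2 hit  d=D]
4: R B2 -> L2 hit  d=D]
5: W B1 -> L1 miss  d=D]
6: R B1 -> L1 hit  d=D]
7: R B1 -> L1 hit  d=D]
8: W B1 -> L1 hit  d=D]
9: R B1 -> L1 hit  d=D]
10: R B3 -> L0 miss  d=-]
11: R B4 -> L1 miss wb->B1  d=-]
12: R B3 -> L0 hit  d=-]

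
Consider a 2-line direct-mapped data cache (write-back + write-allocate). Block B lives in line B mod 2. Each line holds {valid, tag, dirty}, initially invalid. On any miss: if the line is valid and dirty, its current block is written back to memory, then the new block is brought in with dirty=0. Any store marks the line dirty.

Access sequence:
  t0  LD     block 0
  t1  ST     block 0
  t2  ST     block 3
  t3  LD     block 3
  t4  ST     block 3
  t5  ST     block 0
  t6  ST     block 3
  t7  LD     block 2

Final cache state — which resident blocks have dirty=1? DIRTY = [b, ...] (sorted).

0: R B0 → L0 miss [-]
1: W B0 → L0 hit [D]
2: W B3 → L1 miss [D]
3: R B3 → L1 hit [D]
4: W B3 → L1 hit [D]
5: W B0 → L0 hit [D]
6: W B3 → L1 hit [D]
7: R B2 → L0 miss wb→B0 [-]

DIRTY = [3]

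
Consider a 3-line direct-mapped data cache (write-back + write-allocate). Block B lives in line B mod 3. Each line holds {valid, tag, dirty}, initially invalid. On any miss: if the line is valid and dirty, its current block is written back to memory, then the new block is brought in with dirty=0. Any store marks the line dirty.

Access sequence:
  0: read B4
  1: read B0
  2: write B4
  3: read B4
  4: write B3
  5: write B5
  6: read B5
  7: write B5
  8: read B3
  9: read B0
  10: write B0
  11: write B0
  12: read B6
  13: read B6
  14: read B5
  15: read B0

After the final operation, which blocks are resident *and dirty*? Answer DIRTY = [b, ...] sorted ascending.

  0 | R B4 → L1 miss [-]
  1 | R B0 → L0 miss [-]
  2 | W B4 → L1 hit [D]
  3 | R B4 → L1 hit [D]
  4 | W B3 → L0 miss [D]
  5 | W B5 → L2 miss [D]
  6 | R B5 → L2 hit [D]
  7 | W B5 → L2 hit [D]
  8 | R B3 → L0 hit [D]
  9 | R B0 → L0 miss wb→B3 [-]
  10 | W B0 → L0 hit [D]
  11 | W B0 → L0 hit [D]
  12 | R B6 → L0 miss wb→B0 [-]
  13 | R B6 → L0 hit [-]
  14 | R B5 → L2 hit [D]
  15 | R B0 → L0 miss [-]

DIRTY = [4, 5]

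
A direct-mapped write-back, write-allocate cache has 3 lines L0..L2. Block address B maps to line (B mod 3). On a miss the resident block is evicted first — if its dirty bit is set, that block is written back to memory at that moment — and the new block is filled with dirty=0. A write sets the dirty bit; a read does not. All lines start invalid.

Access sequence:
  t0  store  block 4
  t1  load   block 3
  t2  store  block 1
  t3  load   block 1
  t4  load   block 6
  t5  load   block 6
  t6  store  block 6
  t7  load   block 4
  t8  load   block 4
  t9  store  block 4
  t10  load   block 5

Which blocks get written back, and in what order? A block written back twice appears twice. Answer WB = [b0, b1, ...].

WB = [4, 1]

0: W B4 -> L1 miss  d=D]
1: R B3 -> L0 miss  d=-]
2: W B1 -> L1 miss wb->B4  d=D]
3: R B1 -> L1 hit  d=D]
4: R B6 -> L0 miss  d=-]
5: R B6 -> L0 hit  d=-]
6: W B6 -> L0 hit  d=D]
7: R B4 -> L1 miss wb->B1  d=-]
8: R B4 -> L1 hit  d=-]
9: W B4 -> L1 hit  d=D]
10: R B5 -> L2 miss  d=-]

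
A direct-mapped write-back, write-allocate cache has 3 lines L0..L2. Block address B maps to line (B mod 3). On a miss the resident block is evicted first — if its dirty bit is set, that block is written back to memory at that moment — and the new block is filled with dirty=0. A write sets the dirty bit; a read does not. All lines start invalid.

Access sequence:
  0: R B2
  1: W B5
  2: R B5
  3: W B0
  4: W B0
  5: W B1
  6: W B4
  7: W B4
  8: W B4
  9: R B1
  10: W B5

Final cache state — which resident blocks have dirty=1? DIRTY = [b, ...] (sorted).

DIRTY = [0, 5]

0: R B2 → L2 miss [-]
1: W B5 → L2 miss [D]
2: R B5 → L2 hit [D]
3: W B0 → L0 miss [D]
4: W B0 → L0 hit [D]
5: W B1 → L1 miss [D]
6: W B4 → L1 miss wb→B1 [D]
7: W B4 → L1 hit [D]
8: W B4 → L1 hit [D]
9: R B1 → L1 miss wb→B4 [-]
10: W B5 → L2 hit [D]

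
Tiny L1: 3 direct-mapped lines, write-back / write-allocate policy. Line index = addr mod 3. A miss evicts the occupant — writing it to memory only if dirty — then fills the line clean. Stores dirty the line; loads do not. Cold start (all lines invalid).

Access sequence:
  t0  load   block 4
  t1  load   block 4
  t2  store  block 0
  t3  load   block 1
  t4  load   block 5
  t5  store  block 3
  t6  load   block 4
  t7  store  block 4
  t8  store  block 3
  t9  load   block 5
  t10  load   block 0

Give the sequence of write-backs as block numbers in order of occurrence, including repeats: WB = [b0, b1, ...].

0: R B4 -> L1 miss  d=-]
1: R B4 -> L1 hit  d=-]
2: W B0 -> L0 miss  d=D]
3: R B1 -> L1 miss  d=-]
4: R B5 -> L2 miss  d=-]
5: W B3 -> L0 miss wb->B0  d=D]
6: R B4 -> L1 miss  d=-]
7: W B4 -> L1 hit  d=D]
8: W B3 -> L0 hit  d=D]
9: R B5 -> L2 hit  d=-]
10: R B0 -> L0 miss wb->B3  d=-]

WB = [0, 3]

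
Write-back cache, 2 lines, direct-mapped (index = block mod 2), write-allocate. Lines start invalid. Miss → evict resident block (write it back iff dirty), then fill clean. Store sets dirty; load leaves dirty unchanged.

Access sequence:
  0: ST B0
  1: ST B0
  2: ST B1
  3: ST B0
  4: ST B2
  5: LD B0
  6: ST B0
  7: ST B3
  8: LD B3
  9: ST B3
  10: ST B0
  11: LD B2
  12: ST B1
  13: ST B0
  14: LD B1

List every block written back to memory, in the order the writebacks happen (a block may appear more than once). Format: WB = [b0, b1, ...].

0: W B0 → L0 miss [D]
1: W B0 → L0 hit [D]
2: W B1 → L1 miss [D]
3: W B0 → L0 hit [D]
4: W B2 → L0 miss wb→B0 [D]
5: R B0 → L0 miss wb→B2 [-]
6: W B0 → L0 hit [D]
7: W B3 → L1 miss wb→B1 [D]
8: R B3 → L1 hit [D]
9: W B3 → L1 hit [D]
10: W B0 → L0 hit [D]
11: R B2 → L0 miss wb→B0 [-]
12: W B1 → L1 miss wb→B3 [D]
13: W B0 → L0 miss [D]
14: R B1 → L1 hit [D]

WB = [0, 2, 1, 0, 3]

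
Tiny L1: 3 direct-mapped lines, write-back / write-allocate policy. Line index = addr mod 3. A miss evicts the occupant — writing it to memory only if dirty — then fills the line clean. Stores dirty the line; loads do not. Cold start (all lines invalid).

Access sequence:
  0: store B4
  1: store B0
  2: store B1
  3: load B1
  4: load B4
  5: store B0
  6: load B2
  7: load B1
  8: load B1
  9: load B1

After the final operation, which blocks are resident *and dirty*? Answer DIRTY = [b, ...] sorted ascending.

0: W B4 -> L1 miss  d=D]
1: W B0 -> L0 miss  d=D]
2: W B1 -> L1 miss wb->B4  d=D]
3: R B1 -> L1 hit  d=D]
4: R B4 -> L1 miss wb->B1  d=-]
5: W B0 -> L0 hit  d=D]
6: R B2 -> L2 miss  d=-]
7: R B1 -> L1 miss  d=-]
8: R B1 -> L1 hit  d=-]
9: R B1 -> L1 hit  d=-]

DIRTY = [0]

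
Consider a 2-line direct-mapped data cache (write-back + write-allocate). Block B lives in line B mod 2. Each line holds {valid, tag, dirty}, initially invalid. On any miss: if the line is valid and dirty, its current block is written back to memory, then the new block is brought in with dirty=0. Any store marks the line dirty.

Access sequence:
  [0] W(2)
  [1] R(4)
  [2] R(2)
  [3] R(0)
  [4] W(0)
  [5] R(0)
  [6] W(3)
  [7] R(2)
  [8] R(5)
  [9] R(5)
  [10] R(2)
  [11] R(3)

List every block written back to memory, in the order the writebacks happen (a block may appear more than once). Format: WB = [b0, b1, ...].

WB = [2, 0, 3]

0: W B2 -> L0 miss  d=D]
1: R B4 -> L0 miss wb->B2  d=-]
2: R B2 -> L0 miss  d=-]
3: R B0 -> L0 miss  d=-]
4: W B0 -> L0 hit  d=D]
5: R B0 -> L0 hit  d=D]
6: W B3 -> L1 miss  d=D]
7: R B2 -> L0 miss wb->B0  d=-]
8: R B5 -> L1 miss wb->B3  d=-]
9: R B5 -> L1 hit  d=-]
10: R B2 -> L0 hit  d=-]
11: R B3 -> L1 miss  d=-]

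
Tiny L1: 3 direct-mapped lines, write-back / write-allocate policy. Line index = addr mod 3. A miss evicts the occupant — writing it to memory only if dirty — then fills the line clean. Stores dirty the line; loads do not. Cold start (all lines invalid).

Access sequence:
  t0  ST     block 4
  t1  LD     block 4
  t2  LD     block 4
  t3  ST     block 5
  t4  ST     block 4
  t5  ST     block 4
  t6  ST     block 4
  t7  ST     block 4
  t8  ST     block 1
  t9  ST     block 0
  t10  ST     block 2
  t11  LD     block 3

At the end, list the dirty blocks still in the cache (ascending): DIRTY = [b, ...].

DIRTY = [1, 2]

  0 | W B4 → L1 miss [D]
  1 | R B4 → L1 hit [D]
  2 | R B4 → L1 hit [D]
  3 | W B5 → L2 miss [D]
  4 | W B4 → L1 hit [D]
  5 | W B4 → L1 hit [D]
  6 | W B4 → L1 hit [D]
  7 | W B4 → L1 hit [D]
  8 | W B1 → L1 miss wb→B4 [D]
  9 | W B0 → L0 miss [D]
  10 | W B2 → L2 miss wb→B5 [D]
  11 | R B3 → L0 miss wb→B0 [-]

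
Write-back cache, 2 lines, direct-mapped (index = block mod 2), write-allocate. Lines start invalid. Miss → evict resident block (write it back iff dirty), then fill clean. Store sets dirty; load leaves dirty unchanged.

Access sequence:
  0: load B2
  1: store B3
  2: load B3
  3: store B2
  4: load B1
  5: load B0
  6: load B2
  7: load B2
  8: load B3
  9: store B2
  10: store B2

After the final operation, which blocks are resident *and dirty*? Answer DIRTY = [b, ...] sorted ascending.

0: R B2 → L0 miss [-]
1: W B3 → L1 miss [D]
2: R B3 → L1 hit [D]
3: W B2 → L0 hit [D]
4: R B1 → L1 miss wb→B3 [-]
5: R B0 → L0 miss wb→B2 [-]
6: R B2 → L0 miss [-]
7: R B2 → L0 hit [-]
8: R B3 → L1 miss [-]
9: W B2 → L0 hit [D]
10: W B2 → L0 hit [D]

DIRTY = [2]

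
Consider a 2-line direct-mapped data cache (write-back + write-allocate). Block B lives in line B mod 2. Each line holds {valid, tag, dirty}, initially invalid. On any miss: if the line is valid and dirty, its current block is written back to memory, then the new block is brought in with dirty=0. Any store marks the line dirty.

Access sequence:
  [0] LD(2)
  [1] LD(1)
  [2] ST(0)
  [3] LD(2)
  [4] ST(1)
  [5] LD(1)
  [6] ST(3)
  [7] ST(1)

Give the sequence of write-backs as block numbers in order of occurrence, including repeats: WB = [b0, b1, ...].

0: R B2 → L0 miss [-]
1: R B1 → L1 miss [-]
2: W B0 → L0 miss [D]
3: R B2 → L0 miss wb→B0 [-]
4: W B1 → L1 hit [D]
5: R B1 → L1 hit [D]
6: W B3 → L1 miss wb→B1 [D]
7: W B1 → L1 miss wb→B3 [D]

WB = [0, 1, 3]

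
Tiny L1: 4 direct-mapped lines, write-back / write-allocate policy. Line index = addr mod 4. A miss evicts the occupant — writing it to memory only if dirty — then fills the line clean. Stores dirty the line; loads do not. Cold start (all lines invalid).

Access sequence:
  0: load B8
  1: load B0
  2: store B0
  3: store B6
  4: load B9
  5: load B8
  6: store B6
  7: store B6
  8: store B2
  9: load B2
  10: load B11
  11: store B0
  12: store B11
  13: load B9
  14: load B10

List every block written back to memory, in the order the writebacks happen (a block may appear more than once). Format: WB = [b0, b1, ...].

WB = [0, 6, 2]

0: R B8 → L0 miss [-]
1: R B0 → L0 miss [-]
2: W B0 → L0 hit [D]
3: W B6 → L2 miss [D]
4: R B9 → L1 miss [-]
5: R B8 → L0 miss wb→B0 [-]
6: W B6 → L2 hit [D]
7: W B6 → L2 hit [D]
8: W B2 → L2 miss wb→B6 [D]
9: R B2 → L2 hit [D]
10: R B11 → L3 miss [-]
11: W B0 → L0 miss [D]
12: W B11 → L3 hit [D]
13: R B9 → L1 hit [-]
14: R B10 → L2 miss wb→B2 [-]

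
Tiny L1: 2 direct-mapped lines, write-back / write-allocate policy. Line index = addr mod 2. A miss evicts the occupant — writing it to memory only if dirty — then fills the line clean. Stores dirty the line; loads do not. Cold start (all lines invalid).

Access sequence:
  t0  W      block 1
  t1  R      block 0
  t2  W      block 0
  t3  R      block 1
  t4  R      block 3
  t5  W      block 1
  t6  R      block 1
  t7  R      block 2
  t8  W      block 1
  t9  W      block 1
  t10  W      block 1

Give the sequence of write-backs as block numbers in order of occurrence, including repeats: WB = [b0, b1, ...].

0: W B1 → L1 miss [D]
1: R B0 → L0 miss [-]
2: W B0 → L0 hit [D]
3: R B1 → L1 hit [D]
4: R B3 → L1 miss wb→B1 [-]
5: W B1 → L1 miss [D]
6: R B1 → L1 hit [D]
7: R B2 → L0 miss wb→B0 [-]
8: W B1 → L1 hit [D]
9: W B1 → L1 hit [D]
10: W B1 → L1 hit [D]

WB = [1, 0]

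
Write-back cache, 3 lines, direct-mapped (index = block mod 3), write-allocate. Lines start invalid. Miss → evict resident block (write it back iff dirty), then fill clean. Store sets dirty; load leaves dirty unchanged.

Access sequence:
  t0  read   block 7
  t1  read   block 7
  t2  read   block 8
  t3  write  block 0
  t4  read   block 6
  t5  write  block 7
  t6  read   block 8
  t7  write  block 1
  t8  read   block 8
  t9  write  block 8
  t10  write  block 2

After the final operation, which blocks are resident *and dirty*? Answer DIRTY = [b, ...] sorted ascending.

0: R B7 -> L1 miss  d=-]
1: R B7 -> L1 hit  d=-]
2: R B8 -> L2 miss  d=-]
3: W B0 -> L0 miss  d=D]
4: R B6 -> L0 miss wb->B0  d=-]
5: W B7 -> L1 hit  d=D]
6: R B8 -> L2 hit  d=-]
7: W B1 -> L1 miss wb->B7  d=D]
8: R B8 -> L2 hit  d=-]
9: W B8 -> L2 hit  d=D]
10: W B2 -> L2 miss wb->B8  d=D]

DIRTY = [1, 2]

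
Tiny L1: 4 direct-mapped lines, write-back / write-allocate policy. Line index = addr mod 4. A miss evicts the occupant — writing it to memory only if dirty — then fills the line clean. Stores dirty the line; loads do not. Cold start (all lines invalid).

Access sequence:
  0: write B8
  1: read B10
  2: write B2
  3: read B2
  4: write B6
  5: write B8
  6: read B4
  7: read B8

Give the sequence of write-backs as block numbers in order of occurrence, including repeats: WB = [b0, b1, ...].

WB = [2, 8]

  0 | W B8 → L0 miss [D]
  1 | R B10 → L2 miss [-]
  2 | W B2 → L2 miss [D]
  3 | R B2 → L2 hit [D]
  4 | W B6 → L2 miss wb→B2 [D]
  5 | W B8 → L0 hit [D]
  6 | R B4 → L0 miss wb→B8 [-]
  7 | R B8 → L0 miss [-]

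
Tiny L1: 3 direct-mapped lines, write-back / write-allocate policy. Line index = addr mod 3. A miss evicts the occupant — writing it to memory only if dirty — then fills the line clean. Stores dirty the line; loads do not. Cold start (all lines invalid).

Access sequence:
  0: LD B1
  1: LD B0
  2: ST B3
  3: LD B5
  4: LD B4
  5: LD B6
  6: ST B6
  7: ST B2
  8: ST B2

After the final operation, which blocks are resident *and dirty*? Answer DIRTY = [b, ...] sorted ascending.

0: R B1 -> L1 miss  d=-]
1: R B0 -> L0 miss  d=-]
2: W B3 -> L0 miss  d=D]
3: R B5 -> L2 miss  d=-]
4: R B4 -> L1 miss  d=-]
5: R B6 -> L0 miss wb->B3  d=-]
6: W B6 -> L0 hit  d=D]
7: W B2 -> L2 miss  d=D]
8: W B2 -> L2 hit  d=D]

DIRTY = [2, 6]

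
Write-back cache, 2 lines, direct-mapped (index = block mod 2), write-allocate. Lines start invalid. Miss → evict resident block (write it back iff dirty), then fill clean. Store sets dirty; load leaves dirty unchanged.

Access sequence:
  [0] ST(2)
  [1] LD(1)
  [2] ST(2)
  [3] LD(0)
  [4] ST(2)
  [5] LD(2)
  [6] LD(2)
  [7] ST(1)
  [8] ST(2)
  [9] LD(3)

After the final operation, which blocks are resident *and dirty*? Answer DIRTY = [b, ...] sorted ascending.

  0 | W B2 → L0 miss [D]
  1 | R B1 → L1 miss [-]
  2 | W B2 → L0 hit [D]
  3 | R B0 → L0 miss wb→B2 [-]
  4 | W B2 → L0 miss [D]
  5 | R B2 → L0 hit [D]
  6 | R B2 → L0 hit [D]
  7 | W B1 → L1 hit [D]
  8 | W B2 → L0 hit [D]
  9 | R B3 → L1 miss wb→B1 [-]

DIRTY = [2]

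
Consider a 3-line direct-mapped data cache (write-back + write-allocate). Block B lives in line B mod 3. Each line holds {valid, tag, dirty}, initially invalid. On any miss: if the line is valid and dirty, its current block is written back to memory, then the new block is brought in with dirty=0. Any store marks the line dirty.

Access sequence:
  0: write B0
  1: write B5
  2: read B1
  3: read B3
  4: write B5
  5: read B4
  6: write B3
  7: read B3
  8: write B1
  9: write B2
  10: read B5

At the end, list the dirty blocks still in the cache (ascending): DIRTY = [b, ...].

  0 | W B0 → L0 miss [D]
  1 | W B5 → L2 miss [D]
  2 | R B1 → L1 miss [-]
  3 | R B3 → L0 miss wb→B0 [-]
  4 | W B5 → L2 hit [D]
  5 | R B4 → L1 miss [-]
  6 | W B3 → L0 hit [D]
  7 | R B3 → L0 hit [D]
  8 | W B1 → L1 miss [D]
  9 | W B2 → L2 miss wb→B5 [D]
  10 | R B5 → L2 miss wb→B2 [-]

DIRTY = [1, 3]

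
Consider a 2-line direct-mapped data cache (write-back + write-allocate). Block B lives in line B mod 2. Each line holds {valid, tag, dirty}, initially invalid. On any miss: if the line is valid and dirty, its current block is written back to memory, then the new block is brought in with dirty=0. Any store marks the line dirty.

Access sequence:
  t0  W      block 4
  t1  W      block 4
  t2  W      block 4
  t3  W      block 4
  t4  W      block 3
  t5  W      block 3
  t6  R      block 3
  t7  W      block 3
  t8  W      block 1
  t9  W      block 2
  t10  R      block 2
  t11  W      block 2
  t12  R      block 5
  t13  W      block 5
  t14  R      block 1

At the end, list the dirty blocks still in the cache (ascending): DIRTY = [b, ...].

DIRTY = [2]

0: W B4 -> L0 miss  d=D]
1: W B4 -> L0 hit  d=D]
2: W B4 -> L0 hit  d=D]
3: W B4 -> L0 hit  d=D]
4: W B3 -> L1 miss  d=D]
5: W B3 -> L1 hit  d=D]
6: R B3 -> L1 hit  d=D]
7: W B3 -> L1 hit  d=D]
8: W B1 -> L1 miss wb->B3  d=D]
9: W B2 -> L0 miss wb->B4  d=D]
10: R B2 -> L0 hit  d=D]
11: W B2 -> L0 hit  d=D]
12: R B5 -> L1 miss wb->B1  d=-]
13: W B5 -> L1 hit  d=D]
14: R B1 -> L1 miss wb->B5  d=-]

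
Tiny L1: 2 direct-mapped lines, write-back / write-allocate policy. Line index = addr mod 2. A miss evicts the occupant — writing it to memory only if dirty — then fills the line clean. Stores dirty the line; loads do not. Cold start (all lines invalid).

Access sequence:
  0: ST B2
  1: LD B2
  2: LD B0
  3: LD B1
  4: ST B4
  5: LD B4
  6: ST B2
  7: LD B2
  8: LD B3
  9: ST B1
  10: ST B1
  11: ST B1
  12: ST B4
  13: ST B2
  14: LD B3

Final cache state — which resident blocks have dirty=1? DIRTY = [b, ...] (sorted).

DIRTY = [2]

  0 | W B2 → L0 miss [D]
  1 | R B2 → L0 hit [D]
  2 | R B0 → L0 miss wb→B2 [-]
  3 | R B1 → L1 miss [-]
  4 | W B4 → L0 miss [D]
  5 | R B4 → L0 hit [D]
  6 | W B2 → L0 miss wb→B4 [D]
  7 | R B2 → L0 hit [D]
  8 | R B3 → L1 miss [-]
  9 | W B1 → L1 miss [D]
  10 | W B1 → L1 hit [D]
  11 | W B1 → L1 hit [D]
  12 | W B4 → L0 miss wb→B2 [D]
  13 | W B2 → L0 miss wb→B4 [D]
  14 | R B3 → L1 miss wb→B1 [-]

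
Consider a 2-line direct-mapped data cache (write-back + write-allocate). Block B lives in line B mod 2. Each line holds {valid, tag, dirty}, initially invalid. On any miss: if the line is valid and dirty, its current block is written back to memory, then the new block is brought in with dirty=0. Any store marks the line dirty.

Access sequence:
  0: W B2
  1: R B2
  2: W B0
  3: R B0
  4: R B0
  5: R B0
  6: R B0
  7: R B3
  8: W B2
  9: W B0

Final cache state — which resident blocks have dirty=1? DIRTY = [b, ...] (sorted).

DIRTY = [0]

0: W B2 -> L0 miss  d=D]
1: R B2 -> L0 hit  d=D]
2: W B0 -> L0 miss wb->B2  d=D]
3: R B0 -> L0 hit  d=D]
4: R B0 -> L0 hit  d=D]
5: R B0 -> L0 hit  d=D]
6: R B0 -> L0 hit  d=D]
7: R B3 -> L1 miss  d=-]
8: W B2 -> L0 miss wb->B0  d=D]
9: W B0 -> L0 miss wb->B2  d=D]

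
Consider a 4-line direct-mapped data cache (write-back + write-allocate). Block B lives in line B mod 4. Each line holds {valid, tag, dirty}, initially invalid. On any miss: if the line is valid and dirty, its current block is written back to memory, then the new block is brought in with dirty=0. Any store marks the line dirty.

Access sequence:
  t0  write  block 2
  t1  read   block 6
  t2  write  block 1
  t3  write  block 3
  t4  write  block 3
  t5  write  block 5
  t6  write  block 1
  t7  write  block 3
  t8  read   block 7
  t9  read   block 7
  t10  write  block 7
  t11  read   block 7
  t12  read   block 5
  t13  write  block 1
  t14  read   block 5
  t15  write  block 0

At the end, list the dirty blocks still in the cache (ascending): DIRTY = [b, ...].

DIRTY = [0, 7]

  0 | W B2 → L2 miss [D]
  1 | R B6 → L2 miss wb→B2 [-]
  2 | W B1 → L1 miss [D]
  3 | W B3 → L3 miss [D]
  4 | W B3 → L3 hit [D]
  5 | W B5 → L1 miss wb→B1 [D]
  6 | W B1 → L1 miss wb→B5 [D]
  7 | W B3 → L3 hit [D]
  8 | R B7 → L3 miss wb→B3 [-]
  9 | R B7 → L3 hit [-]
  10 | W B7 → L3 hit [D]
  11 | R B7 → L3 hit [D]
  12 | R B5 → L1 miss wb→B1 [-]
  13 | W B1 → L1 miss [D]
  14 | R B5 → L1 miss wb→B1 [-]
  15 | W B0 → L0 miss [D]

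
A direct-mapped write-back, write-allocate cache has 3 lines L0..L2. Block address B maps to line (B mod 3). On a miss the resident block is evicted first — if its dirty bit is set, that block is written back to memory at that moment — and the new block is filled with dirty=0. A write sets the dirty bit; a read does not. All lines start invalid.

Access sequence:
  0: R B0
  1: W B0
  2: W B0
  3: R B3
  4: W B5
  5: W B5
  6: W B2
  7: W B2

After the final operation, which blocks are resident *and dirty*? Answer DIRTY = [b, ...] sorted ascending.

DIRTY = [2]

0: R B0 → L0 miss [-]
1: W B0 → L0 hit [D]
2: W B0 → L0 hit [D]
3: R B3 → L0 miss wb→B0 [-]
4: W B5 → L2 miss [D]
5: W B5 → L2 hit [D]
6: W B2 → L2 miss wb→B5 [D]
7: W B2 → L2 hit [D]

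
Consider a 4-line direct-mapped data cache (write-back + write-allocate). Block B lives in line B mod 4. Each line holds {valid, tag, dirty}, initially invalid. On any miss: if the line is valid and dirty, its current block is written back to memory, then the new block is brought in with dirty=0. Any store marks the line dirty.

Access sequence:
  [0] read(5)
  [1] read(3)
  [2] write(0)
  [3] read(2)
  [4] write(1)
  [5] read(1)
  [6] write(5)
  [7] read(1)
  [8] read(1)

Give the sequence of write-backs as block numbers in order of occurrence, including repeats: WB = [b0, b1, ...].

  0 | R B5 → L1 miss [-]
  1 | R B3 → L3 miss [-]
  2 | W B0 → L0 miss [D]
  3 | R B2 → L2 miss [-]
  4 | W B1 → L1 miss [D]
  5 | R B1 → L1 hit [D]
  6 | W B5 → L1 miss wb→B1 [D]
  7 | R B1 → L1 miss wb→B5 [-]
  8 | R B1 → L1 hit [-]

WB = [1, 5]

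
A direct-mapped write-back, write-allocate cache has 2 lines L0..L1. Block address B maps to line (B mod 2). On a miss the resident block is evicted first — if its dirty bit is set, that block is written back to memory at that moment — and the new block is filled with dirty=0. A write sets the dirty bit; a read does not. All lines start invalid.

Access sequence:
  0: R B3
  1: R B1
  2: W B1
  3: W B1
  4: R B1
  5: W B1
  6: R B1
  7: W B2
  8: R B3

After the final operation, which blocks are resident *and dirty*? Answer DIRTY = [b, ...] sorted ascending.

DIRTY = [2]

0: R B3 -> L1 miss  d=-]
1: R B1 -> L1 miss  d=-]
2: W B1 -> L1 hit  d=D]
3: W B1 -> L1 hit  d=D]
4: R B1 -> L1 hit  d=D]
5: W B1 -> L1 hit  d=D]
6: R B1 -> L1 hit  d=D]
7: W B2 -> L0 miss  d=D]
8: R B3 -> L1 miss wb->B1  d=-]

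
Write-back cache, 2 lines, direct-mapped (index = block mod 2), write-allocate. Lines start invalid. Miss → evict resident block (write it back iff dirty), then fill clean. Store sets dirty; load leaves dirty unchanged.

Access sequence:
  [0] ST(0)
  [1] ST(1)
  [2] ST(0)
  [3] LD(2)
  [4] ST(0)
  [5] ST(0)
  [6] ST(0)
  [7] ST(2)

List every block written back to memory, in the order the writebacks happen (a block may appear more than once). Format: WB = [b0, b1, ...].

0: W B0 -> L0 miss  d=D]
1: W B1 -> L1 miss  d=D]
2: W B0 -> L0 hit  d=D]
3: R B2 -> L0 miss wb->B0  d=-]
4: W B0 -> L0 miss  d=D]
5: W B0 -> L0 hit  d=D]
6: W B0 -> L0 hit  d=D]
7: W B2 -> L0 miss wb->B0  d=D]

WB = [0, 0]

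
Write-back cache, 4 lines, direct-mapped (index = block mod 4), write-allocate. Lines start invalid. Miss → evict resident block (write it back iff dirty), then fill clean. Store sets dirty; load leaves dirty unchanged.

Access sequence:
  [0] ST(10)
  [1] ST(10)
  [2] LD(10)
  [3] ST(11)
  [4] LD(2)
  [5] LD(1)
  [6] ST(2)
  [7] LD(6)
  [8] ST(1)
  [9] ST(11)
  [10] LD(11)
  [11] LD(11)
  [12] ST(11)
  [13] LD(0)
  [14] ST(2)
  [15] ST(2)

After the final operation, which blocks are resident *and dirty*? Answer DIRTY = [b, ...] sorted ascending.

0: W B10 -> L2 miss  d=D]
1: W B10 -> L2 hit  d=D]
2: R B10 -> L2 hit  d=D]
3: W B11 -> L3 miss  d=D]
4: R B2 -> L2 miss wb->B10  d=-]
5: R B1 -> L1 miss  d=-]
6: W B2 -> L2 hit  d=D]
7: R B6 -> L2 miss wb->B2  d=-]
8: W B1 -> L1 hit  d=D]
9: W B11 -> L3 hit  d=D]
10: R B11 -> L3 hit  d=D]
11: R B11 -> L3 hit  d=D]
12: W B11 -> L3 hit  d=D]
13: R B0 -> L0 miss  d=-]
14: W B2 -> L2 miss  d=D]
15: W B2 -> L2 hit  d=D]

DIRTY = [1, 2, 11]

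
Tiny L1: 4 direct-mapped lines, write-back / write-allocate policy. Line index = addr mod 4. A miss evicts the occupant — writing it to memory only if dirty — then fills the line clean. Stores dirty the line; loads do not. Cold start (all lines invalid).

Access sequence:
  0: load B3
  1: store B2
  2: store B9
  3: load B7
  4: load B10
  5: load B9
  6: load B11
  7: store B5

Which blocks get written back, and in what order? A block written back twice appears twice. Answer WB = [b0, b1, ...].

WB = [2, 9]

  0 | R B3 → L3 miss [-]
  1 | W B2 → L2 miss [D]
  2 | W B9 → L1 miss [D]
  3 | R B7 → L3 miss [-]
  4 | R B10 → L2 miss wb→B2 [-]
  5 | R B9 → L1 hit [D]
  6 | R B11 → L3 miss [-]
  7 | W B5 → L1 miss wb→B9 [D]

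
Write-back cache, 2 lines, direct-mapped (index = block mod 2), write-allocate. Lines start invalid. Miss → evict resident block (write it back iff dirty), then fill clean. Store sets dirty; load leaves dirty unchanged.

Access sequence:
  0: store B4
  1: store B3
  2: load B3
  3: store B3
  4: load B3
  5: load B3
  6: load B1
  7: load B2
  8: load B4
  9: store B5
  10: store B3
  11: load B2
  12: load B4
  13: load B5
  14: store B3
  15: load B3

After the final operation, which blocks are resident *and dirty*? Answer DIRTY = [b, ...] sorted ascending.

DIRTY = [3]

  0 | W B4 → L0 miss [D]
  1 | W B3 → L1 miss [D]
  2 | R B3 → L1 hit [D]
  3 | W B3 → L1 hit [D]
  4 | R B3 → L1 hit [D]
  5 | R B3 → L1 hit [D]
  6 | R B1 → L1 miss wb→B3 [-]
  7 | R B2 → L0 miss wb→B4 [-]
  8 | R B4 → L0 miss [-]
  9 | W B5 → L1 miss [D]
  10 | W B3 → L1 miss wb→B5 [D]
  11 | R B2 → L0 miss [-]
  12 | R B4 → L0 miss [-]
  13 | R B5 → L1 miss wb→B3 [-]
  14 | W B3 → L1 miss [D]
  15 | R B3 → L1 hit [D]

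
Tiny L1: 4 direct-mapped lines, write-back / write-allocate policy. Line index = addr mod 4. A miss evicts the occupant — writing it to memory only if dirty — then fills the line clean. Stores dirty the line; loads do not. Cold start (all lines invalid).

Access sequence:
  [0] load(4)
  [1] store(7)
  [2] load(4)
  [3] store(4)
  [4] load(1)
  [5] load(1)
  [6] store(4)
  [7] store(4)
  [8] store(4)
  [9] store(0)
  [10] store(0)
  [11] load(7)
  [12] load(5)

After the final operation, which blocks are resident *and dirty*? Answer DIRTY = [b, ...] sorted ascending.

DIRTY = [0, 7]

  0 | R B4 → L0 miss [-]
  1 | W B7 → L3 miss [D]
  2 | R B4 → L0 hit [-]
  3 | W B4 → L0 hit [D]
  4 | R B1 → L1 miss [-]
  5 | R B1 → L1 hit [-]
  6 | W B4 → L0 hit [D]
  7 | W B4 → L0 hit [D]
  8 | W B4 → L0 hit [D]
  9 | W B0 → L0 miss wb→B4 [D]
  10 | W B0 → L0 hit [D]
  11 | R B7 → L3 hit [D]
  12 | R B5 → L1 miss [-]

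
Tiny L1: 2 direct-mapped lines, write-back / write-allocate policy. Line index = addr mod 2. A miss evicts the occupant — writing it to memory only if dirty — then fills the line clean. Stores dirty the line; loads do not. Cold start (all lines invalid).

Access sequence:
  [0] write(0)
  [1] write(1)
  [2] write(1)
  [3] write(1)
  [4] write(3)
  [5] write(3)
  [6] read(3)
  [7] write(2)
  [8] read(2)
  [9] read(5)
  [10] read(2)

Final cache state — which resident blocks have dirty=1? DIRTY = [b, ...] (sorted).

0: W B0 -> L0 miss  d=D]
1: W B1 -> L1 miss  d=D]
2: W B1 -> L1 hit  d=D]
3: W B1 -> L1 hit  d=D]
4: W B3 -> L1 miss wb->B1  d=D]
5: W B3 -> L1 hit  d=D]
6: R B3 -> L1 hit  d=D]
7: W B2 -> L0 miss wb->B0  d=D]
8: R B2 -> L0 hit  d=D]
9: R B5 -> L1 miss wb->B3  d=-]
10: R B2 -> L0 hit  d=D]

DIRTY = [2]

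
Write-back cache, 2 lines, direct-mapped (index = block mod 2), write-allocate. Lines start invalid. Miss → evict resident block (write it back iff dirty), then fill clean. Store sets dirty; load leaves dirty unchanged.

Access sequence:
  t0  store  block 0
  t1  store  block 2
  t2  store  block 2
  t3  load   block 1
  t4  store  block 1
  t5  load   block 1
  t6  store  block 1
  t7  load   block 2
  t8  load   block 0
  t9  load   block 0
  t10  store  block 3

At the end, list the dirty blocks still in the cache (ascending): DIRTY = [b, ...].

0: W B0 → L0 miss [D]
1: W B2 → L0 miss wb→B0 [D]
2: W B2 → L0 hit [D]
3: R B1 → L1 miss [-]
4: W B1 → L1 hit [D]
5: R B1 → L1 hit [D]
6: W B1 → L1 hit [D]
7: R B2 → L0 hit [D]
8: R B0 → L0 miss wb→B2 [-]
9: R B0 → L0 hit [-]
10: W B3 → L1 miss wb→B1 [D]

DIRTY = [3]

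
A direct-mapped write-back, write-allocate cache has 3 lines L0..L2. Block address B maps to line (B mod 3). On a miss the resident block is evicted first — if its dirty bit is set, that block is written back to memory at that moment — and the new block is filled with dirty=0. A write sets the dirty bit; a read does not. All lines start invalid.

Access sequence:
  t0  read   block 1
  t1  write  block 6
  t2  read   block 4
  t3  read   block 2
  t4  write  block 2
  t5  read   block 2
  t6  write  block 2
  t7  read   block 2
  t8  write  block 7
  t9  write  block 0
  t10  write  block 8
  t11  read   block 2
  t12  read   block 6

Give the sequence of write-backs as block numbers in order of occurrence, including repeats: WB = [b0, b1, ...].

WB = [6, 2, 8, 0]

0: R B1 -> L1 miss  d=-]
1: W B6 -> L0 miss  d=D]
2: R B4 -> L1 miss  d=-]
3: R B2 -> L2 miss  d=-]
4: W B2 -> L2 hit  d=D]
5: R B2 -> L2 hit  d=D]
6: W B2 -> L2 hit  d=D]
7: R B2 -> L2 hit  d=D]
8: W B7 -> L1 miss  d=D]
9: W B0 -> L0 miss wb->B6  d=D]
10: W B8 -> L2 miss wb->B2  d=D]
11: R B2 -> L2 miss wb->B8  d=-]
12: R B6 -> L0 miss wb->B0  d=-]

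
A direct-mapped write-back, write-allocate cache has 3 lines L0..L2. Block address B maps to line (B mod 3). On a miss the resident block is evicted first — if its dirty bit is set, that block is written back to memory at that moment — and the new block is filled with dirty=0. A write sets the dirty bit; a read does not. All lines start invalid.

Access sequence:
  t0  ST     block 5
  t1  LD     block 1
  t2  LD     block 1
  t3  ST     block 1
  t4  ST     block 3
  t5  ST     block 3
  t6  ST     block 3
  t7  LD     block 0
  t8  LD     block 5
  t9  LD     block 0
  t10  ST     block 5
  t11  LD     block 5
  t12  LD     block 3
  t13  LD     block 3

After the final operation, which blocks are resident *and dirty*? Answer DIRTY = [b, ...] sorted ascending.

DIRTY = [1, 5]

0: W B5 → L2 miss [D]
1: R B1 → L1 miss [-]
2: R B1 → L1 hit [-]
3: W B1 → L1 hit [D]
4: W B3 → L0 miss [D]
5: W B3 → L0 hit [D]
6: W B3 → L0 hit [D]
7: R B0 → L0 miss wb→B3 [-]
8: R B5 → L2 hit [D]
9: R B0 → L0 hit [-]
10: W B5 → L2 hit [D]
11: R B5 → L2 hit [D]
12: R B3 → L0 miss [-]
13: R B3 → L0 hit [-]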